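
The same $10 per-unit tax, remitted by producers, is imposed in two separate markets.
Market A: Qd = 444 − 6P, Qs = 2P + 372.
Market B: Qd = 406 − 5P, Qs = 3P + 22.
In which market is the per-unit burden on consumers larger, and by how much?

Market B, by $1.25.

Market A: pre-tax P* = $9, Q* = 390; post-tax Q = 375; per-unit burden on consumers = $2.5.
Market B: pre-tax P* = $48, Q* = 166; post-tax Q = 147.25; per-unit burden on consumers = $3.75.
Difference: $2.5 vs $3.75 → market B is larger by $1.25.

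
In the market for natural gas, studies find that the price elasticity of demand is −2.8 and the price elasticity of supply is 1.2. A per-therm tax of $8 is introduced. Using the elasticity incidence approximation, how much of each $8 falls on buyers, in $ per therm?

Incidence ratio: buyers' share ≈ εs / (εs + |εd|) = 1.2 / (1.2 + 2.8) = 0.3.
So buyers bear ≈ 0.3 × $8 = $2.4; sellers bear $5.6.

Buyers bear ≈ $2.4 per therm.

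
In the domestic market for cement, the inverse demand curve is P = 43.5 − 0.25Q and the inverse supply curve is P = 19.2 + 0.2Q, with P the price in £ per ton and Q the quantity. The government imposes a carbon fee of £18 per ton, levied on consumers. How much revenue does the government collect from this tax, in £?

Tax revenue = £252.

Rewrite in direct form: Qd = 174 − 4P and Qs = 5P − 96.
Without the tax, 174 − 4P = 5P − 96 gives 9P = 270, so P* = £30 and Q* = 54.
With the tax collected from consumers, demand (in seller-price terms) shifts: Qd = 174 − 4(P + 18).
New equilibrium: consumers pay £40, suppliers receive £22, Q = 14. (Wedge: Pb − Ps = 18.)
Revenue = t · Q = 18 · 14 = £252.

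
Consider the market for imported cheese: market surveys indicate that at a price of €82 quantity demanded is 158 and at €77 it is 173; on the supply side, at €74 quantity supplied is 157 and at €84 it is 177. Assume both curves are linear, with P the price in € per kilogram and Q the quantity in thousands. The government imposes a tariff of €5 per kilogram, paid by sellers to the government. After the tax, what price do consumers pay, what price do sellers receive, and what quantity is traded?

Consumers pay €81; sellers receive €76; quantity = 161.

Demand slope: (173 − 158)/(77 − 82) = -3, so Qd = 404 − 3P.
Supply slope: (177 − 157)/(84 − 74) = 2, so Qs = 2P + 9.
Before the tax: set 404 − 3P = 2P + 9 → P* = €79, Q* = 167.
With the tax collected from sellers, supply shifts: Qs = 2(P − 5) + 9.
New equilibrium: consumers pay €81, sellers receive €76, Q = 161. (Wedge: Pb − Ps = 5.)
The less price-elastic side of the market bears the larger share of a per-unit tax.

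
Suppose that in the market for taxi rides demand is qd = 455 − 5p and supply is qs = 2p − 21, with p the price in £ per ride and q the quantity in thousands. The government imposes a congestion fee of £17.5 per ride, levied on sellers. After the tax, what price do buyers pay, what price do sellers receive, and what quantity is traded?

Without the tax, 455 − 5p = 2p − 21 gives 7p = 476, so p* = £68 and q* = 115.
With the tax collected from sellers, supply shifts: qs = 2(p − 17.5) − 21.
New equilibrium: buyers pay £73, sellers receive £55.5, q = 90. (Wedge: pb − ps = 17.5.)
The less price-elastic side of the market bears the larger share of a per-unit tax.

Buyers pay £73; sellers receive £55.5; quantity = 90.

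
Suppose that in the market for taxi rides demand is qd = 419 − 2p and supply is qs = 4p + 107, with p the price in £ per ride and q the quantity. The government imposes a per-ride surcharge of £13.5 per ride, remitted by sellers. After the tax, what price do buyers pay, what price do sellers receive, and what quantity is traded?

Without the tax, 419 − 2p = 4p + 107 gives 6p = 312, so p* = £52 and q* = 315.
With the tax collected from sellers, supply shifts: qs = 4(p − 13.5) + 107.
Solving gives q = 297 with buyers paying £61 and sellers receiving £47.5 (the £13.5 wedge).

Buyers pay £61; sellers receive £47.5; quantity = 297.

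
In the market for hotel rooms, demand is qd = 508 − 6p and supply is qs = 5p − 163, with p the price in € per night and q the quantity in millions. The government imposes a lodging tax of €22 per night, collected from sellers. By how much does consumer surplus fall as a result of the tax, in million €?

Before the tax: set 508 − 6p = 5p − 163 → p* = €61, q* = 142.
With the tax collected from sellers, supply shifts: qs = 5(p − 22) − 163.
New equilibrium: buyers pay €71, sellers receive €49, q = 82. (Wedge: pb − ps = 22.)
ΔCS is the trapezoid between Q = 82 and Q = 142 of height €10: ½ · (142 + 82) · 10 = €1120.

Consumer surplus falls by €1120 million.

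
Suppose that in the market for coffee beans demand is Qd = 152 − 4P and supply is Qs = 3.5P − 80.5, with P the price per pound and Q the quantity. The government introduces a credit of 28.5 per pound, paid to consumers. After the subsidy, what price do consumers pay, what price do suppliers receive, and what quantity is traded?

Consumers pay 17.7; suppliers receive 46.2; quantity = 81.2.

Before the subsidy: set 152 − 4P = 3.5P − 80.5 → P* = 31, Q* = 28.
With a per-unit subsidy paid to consumers, each effectively pays P − 28.5, so demand becomes Qd = 152 − 4(P − 28.5).
Solving gives Q = 81.2 with consumers paying 17.7 and suppliers receiving 46.2 (the 28.5 wedge).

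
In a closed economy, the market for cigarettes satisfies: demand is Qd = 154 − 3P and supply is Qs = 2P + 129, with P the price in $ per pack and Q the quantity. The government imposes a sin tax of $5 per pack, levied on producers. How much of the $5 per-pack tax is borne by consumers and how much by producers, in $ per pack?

Without the tax, 154 − 3P = 2P + 129 gives 5P = 25, so P* = $5 and Q* = 139.
With the tax collected from producers, supply shifts: Qs = 2(P − 5) + 129.
Solving gives Q = 133 with consumers paying $7 and producers receiving $2 (the $5 wedge).
Burden on consumers: $2; on producers: $3. (They sum to $5.)

Consumers bear $2 per pack; producers bear $3 per pack.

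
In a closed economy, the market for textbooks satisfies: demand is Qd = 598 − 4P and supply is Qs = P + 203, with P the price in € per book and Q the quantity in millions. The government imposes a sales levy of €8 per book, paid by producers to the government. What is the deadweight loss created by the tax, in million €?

Without the tax, 598 − 4P = P + 203 gives 5P = 395, so P* = €79 and Q* = 282.
With the tax collected from producers, supply shifts: Qs = (P − 8) + 203.
Solving gives Q = 275.6 with buyers paying €80.6 and producers receiving €72.6 (the €8 wedge).
Quantity falls by |ΔQ| = |282 − 275.6| = 6.4.
DWL = ½ · t · |ΔQ| = ½ · 8 · 6.4 = €25.6.

Deadweight loss = €25.6 million.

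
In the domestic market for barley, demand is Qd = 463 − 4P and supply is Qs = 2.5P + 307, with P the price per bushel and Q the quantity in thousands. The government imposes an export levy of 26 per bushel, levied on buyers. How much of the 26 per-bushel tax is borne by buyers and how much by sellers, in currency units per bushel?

Without the tax, 463 − 4P = 2.5P + 307 gives 6.5P = 156, so P* = 24 and Q* = 367.
With the tax collected from buyers, demand (in seller-price terms) shifts: Qd = 463 − 4(P + 26).
Solving gives Q = 327 with buyers paying 34 and sellers receiving 8 (the 26 wedge).
Burden on buyers: 10; on sellers: 16. (They sum to 26.)

Buyers bear 10 per bushel; sellers bear 16 per bushel.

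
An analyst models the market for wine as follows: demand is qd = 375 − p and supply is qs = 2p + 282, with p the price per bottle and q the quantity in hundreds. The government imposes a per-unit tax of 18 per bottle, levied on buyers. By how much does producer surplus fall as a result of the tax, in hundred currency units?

Before the tax: set 375 − p = 2p + 282 → p* = 31, q* = 344.
With the tax collected from buyers, demand (in seller-price terms) shifts: qd = 375 − (p + 18).
Solving gives q = 332 with buyers paying 43 and suppliers receiving 25 (the 18 wedge).
ΔPS is the trapezoid between Q = 332 and Q = 344 of height 6: ½ · (344 + 332) · 6 = 2028.

Producer surplus falls by 2028 hundred.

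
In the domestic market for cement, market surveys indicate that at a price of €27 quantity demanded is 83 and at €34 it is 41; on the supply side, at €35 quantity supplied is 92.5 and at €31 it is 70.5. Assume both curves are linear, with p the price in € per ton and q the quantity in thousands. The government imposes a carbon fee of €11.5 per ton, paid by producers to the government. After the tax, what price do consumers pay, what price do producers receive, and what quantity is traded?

Demand slope: (41 − 83)/(34 − 27) = -6, so qd = 245 − 6p.
Supply slope: (70.5 − 92.5)/(31 − 35) = 5.5, so qs = 5.5p − 100.
Without the tax, 245 − 6p = 5.5p − 100 gives 11.5p = 345, so p* = €30 and q* = 65.
With the tax collected from producers, supply shifts: qs = 5.5(p − 11.5) − 100.
New equilibrium: consumers pay €35.5, producers receive €24, q = 32. (Wedge: pb − ps = 11.5.)

Consumers pay €35.5; producers receive €24; quantity = 32.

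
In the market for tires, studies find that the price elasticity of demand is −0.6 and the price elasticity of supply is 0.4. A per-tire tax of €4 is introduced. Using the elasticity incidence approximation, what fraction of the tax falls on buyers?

Incidence ratio: buyers' share ≈ εs / (εs + |εd|) = 0.4 / (0.4 + 0.6) = 0.4.
Supply is the less elastic side, so buyers bear the smaller share.

Buyers' share ≈ 0.4.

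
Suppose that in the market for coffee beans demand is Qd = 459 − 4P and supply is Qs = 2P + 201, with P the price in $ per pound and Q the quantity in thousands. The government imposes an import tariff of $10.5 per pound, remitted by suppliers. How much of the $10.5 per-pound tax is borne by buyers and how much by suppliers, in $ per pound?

Buyers bear $3.5 per pound; suppliers bear $7 per pound.

Before the tax: set 459 − 4P = 2P + 201 → P* = $43, Q* = 287.
With the tax collected from suppliers, supply shifts: Qs = 2(P − 10.5) + 201.
Solving gives Q = 273 with buyers paying $46.5 and suppliers receiving $36 (the $10.5 wedge).
Burden on buyers: $3.5; on suppliers: $7. (They sum to $10.5.)
The less price-elastic side of the market bears the larger share of a per-unit tax.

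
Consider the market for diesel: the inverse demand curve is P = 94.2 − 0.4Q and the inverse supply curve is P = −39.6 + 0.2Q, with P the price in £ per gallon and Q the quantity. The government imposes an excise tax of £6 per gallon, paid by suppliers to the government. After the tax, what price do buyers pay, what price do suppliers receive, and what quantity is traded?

Buyers pay £9; suppliers receive £3; quantity = 213.

Inverting to Q(P) form: Qd = 235.5 − 2.5P; Qs = 5P + 198.
Without the tax, 235.5 − 2.5P = 5P + 198 gives 7.5P = 37.5, so P* = £5 and Q* = 223.
With the tax collected from suppliers, supply shifts: Qs = 5(P − 6) + 198.
Solving gives Q = 213 with buyers paying £9 and suppliers receiving £3 (the £6 wedge).
The less price-elastic side of the market bears the larger share of a per-unit tax.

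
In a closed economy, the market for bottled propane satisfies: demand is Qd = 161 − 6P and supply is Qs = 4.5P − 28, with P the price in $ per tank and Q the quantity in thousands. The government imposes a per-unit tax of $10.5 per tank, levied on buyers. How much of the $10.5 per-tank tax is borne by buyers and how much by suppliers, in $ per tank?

Buyers bear $4.5 per tank; suppliers bear $6 per tank.

Before the tax: set 161 − 6P = 4.5P − 28 → P* = $18, Q* = 53.
With the tax collected from buyers, demand (in seller-price terms) shifts: Qd = 161 − 6(P + 10.5).
New equilibrium: buyers pay $22.5, suppliers receive $12, Q = 26. (Wedge: Pb − Ps = 10.5.)
Burden on buyers: $4.5; on suppliers: $6. (They sum to $10.5.)
The less price-elastic side of the market bears the larger share of a per-unit tax.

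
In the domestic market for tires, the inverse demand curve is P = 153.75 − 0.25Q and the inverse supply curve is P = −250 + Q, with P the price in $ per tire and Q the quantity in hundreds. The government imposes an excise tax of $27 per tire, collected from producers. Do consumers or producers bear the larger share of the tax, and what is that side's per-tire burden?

Inverting to Q(P) form: Qd = 615 − 4P; Qs = P + 250.
Without the tax, 615 − 4P = P + 250 gives 5P = 365, so P* = $73 and Q* = 323.
With the tax collected from producers, supply shifts: Qs = (P − 27) + 250.
Solving gives Q = 301.4 with consumers paying $78.4 and producers receiving $51.4 (the $27 wedge).
Per-tire burden: consumers $5.4, producers $21.6.
Producers take the larger share because supply is less price-elastic here (demand slope 4 vs supply slope 1).
The less price-elastic side of the market bears the larger share of a per-unit tax.

Producers bear the larger share: $21.6 per tire.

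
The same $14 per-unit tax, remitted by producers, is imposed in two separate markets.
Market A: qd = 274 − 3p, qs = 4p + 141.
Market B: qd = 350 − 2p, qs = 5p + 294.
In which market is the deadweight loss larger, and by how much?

Market A: pre-tax p* = $19, q* = 217; post-tax q = 193; deadweight loss = $168.
Market B: pre-tax p* = $8, q* = 334; post-tax q = 314; deadweight loss = $140.
Difference: $168 vs $140 → market A is larger by $28.

Market A, by $28.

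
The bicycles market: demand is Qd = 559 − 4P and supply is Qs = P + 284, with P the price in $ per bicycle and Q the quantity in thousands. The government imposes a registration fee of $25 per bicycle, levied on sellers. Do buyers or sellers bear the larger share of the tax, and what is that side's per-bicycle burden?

Before the tax: set 559 − 4P = P + 284 → P* = $55, Q* = 339.
With the tax collected from sellers, supply shifts: Qs = (P − 25) + 284.
Solving gives Q = 319 with buyers paying $60 and sellers receiving $35 (the $25 wedge).
Per-bicycle burden: buyers $5, sellers $20.
Sellers take the larger share because supply is less price-elastic here (demand slope 4 vs supply slope 1).

Sellers bear the larger share: $20 per bicycle.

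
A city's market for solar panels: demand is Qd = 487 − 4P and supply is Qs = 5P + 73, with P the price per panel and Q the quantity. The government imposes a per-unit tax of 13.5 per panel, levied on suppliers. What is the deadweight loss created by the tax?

Before the tax: set 487 − 4P = 5P + 73 → P* = 46, Q* = 303.
With the tax collected from suppliers, supply shifts: Qs = 5(P − 13.5) + 73.
Solving gives Q = 273 with consumers paying 53.5 and suppliers receiving 40 (the 13.5 wedge).
Quantity falls by |ΔQ| = |303 − 273| = 30.
DWL = ½ · t · |ΔQ| = ½ · 13.5 · 30 = 202.5.

Deadweight loss = 202.5.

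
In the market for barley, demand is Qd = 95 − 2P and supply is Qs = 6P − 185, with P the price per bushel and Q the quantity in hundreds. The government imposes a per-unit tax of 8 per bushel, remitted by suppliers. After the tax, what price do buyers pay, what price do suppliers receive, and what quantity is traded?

Without the tax, 95 − 2P = 6P − 185 gives 8P = 280, so P* = 35 and Q* = 25.
With the tax collected from suppliers, supply shifts: Qs = 6(P − 8) − 185.
Solving gives Q = 13 with buyers paying 41 and suppliers receiving 33 (the 8 wedge).
The less price-elastic side of the market bears the larger share of a per-unit tax.

Buyers pay 41; suppliers receive 33; quantity = 13.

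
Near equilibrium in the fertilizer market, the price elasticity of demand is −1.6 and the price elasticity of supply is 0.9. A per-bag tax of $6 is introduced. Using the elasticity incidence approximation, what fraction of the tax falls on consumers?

Consumers' share ≈ 0.36.

Incidence ratio: consumers' share ≈ εs / (εs + |εd|) = 0.9 / (0.9 + 1.6) = 0.36.
Supply is the less elastic side, so consumers bear the smaller share.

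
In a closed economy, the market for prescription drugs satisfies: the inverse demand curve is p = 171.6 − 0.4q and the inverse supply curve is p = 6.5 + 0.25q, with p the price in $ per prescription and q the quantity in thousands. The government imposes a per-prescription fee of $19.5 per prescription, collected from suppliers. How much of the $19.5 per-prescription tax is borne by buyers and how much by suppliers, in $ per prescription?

Buyers bear $12 per prescription; suppliers bear $7.5 per prescription.

Rewrite in direct form: qd = 429 − 2.5p and qs = 4p − 26.
Without the tax, 429 − 2.5p = 4p − 26 gives 6.5p = 455, so p* = $70 and q* = 254.
With the tax collected from suppliers, supply shifts: qs = 4(p − 19.5) − 26.
Solving gives q = 224 with buyers paying $82 and suppliers receiving $62.5 (the $19.5 wedge).
Burden on buyers: $12; on suppliers: $7.5. (They sum to $19.5.)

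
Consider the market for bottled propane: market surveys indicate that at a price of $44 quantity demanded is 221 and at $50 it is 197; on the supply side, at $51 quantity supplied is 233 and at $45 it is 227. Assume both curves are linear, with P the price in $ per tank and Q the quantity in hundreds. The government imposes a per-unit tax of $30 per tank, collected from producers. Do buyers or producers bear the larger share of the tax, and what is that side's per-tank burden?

Producers bear the larger share: $24 per tank.

Demand slope: (197 − 221)/(50 − 44) = -4, so Qd = 397 − 4P.
Supply slope: (227 − 233)/(45 − 51) = 1, so Qs = P + 182.
Before the tax: set 397 − 4P = P + 182 → P* = $43, Q* = 225.
With the tax collected from producers, supply shifts: Qs = (P − 30) + 182.
New equilibrium: buyers pay $49, producers receive $19, Q = 201. (Wedge: Pb − Ps = 30.)
Per-tank burden: buyers $6, producers $24.
Producers take the larger share because supply is less price-elastic here (demand slope 4 vs supply slope 1).
The less price-elastic side of the market bears the larger share of a per-unit tax.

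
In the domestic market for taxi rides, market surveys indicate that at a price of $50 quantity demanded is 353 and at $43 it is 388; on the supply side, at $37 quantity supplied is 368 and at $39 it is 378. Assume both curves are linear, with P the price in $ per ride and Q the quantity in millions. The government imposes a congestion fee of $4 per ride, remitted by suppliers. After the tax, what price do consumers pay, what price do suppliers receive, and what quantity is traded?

Consumers pay $44; suppliers receive $40; quantity = 383.

Demand slope: (388 − 353)/(43 − 50) = -5, so Qd = 603 − 5P.
Supply slope: (378 − 368)/(39 − 37) = 5, so Qs = 5P + 183.
Without the tax, 603 − 5P = 5P + 183 gives 10P = 420, so P* = $42 and Q* = 393.
With the tax collected from suppliers, supply shifts: Qs = 5(P − 4) + 183.
Solving gives Q = 383 with consumers paying $44 and suppliers receiving $40 (the $4 wedge).
The less price-elastic side of the market bears the larger share of a per-unit tax.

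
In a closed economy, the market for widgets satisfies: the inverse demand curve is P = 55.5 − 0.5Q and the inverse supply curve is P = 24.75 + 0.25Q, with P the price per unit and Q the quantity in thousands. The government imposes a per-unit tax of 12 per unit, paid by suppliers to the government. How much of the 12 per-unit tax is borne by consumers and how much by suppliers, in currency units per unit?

Consumers bear 8 per unit; suppliers bear 4 per unit.

Inverting to Q(P) form: Qd = 111 − 2P; Qs = 4P − 99.
Before the tax: set 111 − 2P = 4P − 99 → P* = 35, Q* = 41.
With the tax collected from suppliers, supply shifts: Qs = 4(P − 12) − 99.
New equilibrium: consumers pay 43, suppliers receive 31, Q = 25. (Wedge: Pb − Ps = 12.)
Burden on consumers: 8; on suppliers: 4. (They sum to 12.)
The less price-elastic side of the market bears the larger share of a per-unit tax.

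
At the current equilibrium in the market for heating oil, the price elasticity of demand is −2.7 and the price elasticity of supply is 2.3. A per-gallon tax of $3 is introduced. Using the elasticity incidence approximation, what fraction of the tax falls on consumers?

Consumers' share ≈ 0.46.

Incidence ratio: consumers' share ≈ εs / (εs + |εd|) = 2.3 / (2.3 + 2.7) = 0.46.
Supply is the less elastic side, so consumers bear the smaller share.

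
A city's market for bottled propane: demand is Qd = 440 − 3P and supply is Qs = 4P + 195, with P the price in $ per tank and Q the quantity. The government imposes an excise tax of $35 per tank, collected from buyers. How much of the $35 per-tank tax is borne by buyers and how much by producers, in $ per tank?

Before the tax: set 440 − 3P = 4P + 195 → P* = $35, Q* = 335.
With the tax collected from buyers, demand (in seller-price terms) shifts: Qd = 440 − 3(P + 35).
Solving gives Q = 275 with buyers paying $55 and producers receiving $20 (the $35 wedge).
Burden on buyers: $20; on producers: $15. (They sum to $35.)

Buyers bear $20 per tank; producers bear $15 per tank.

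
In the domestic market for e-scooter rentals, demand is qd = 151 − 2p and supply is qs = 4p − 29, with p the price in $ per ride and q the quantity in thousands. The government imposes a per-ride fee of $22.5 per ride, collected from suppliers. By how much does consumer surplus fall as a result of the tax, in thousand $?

Before the tax: set 151 − 2p = 4p − 29 → p* = $30, q* = 91.
With the tax collected from suppliers, supply shifts: qs = 4(p − 22.5) − 29.
Solving gives q = 61 with consumers paying $45 and suppliers receiving $22.5 (the $22.5 wedge).
ΔCS is the trapezoid between Q = 61 and Q = 91 of height $15: ½ · (91 + 61) · 15 = $1140.

Consumer surplus falls by $1140 thousand.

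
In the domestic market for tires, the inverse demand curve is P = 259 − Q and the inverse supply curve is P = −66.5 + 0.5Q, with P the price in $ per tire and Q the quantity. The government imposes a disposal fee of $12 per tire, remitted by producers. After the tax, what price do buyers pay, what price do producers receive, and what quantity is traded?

Inverting to Q(P) form: Qd = 259 − P; Qs = 2P + 133.
Without the tax, 259 − P = 2P + 133 gives 3P = 126, so P* = $42 and Q* = 217.
With the tax collected from producers, supply shifts: Qs = 2(P − 12) + 133.
New equilibrium: buyers pay $50, producers receive $38, Q = 209. (Wedge: Pb − Ps = 12.)

Buyers pay $50; producers receive $38; quantity = 209.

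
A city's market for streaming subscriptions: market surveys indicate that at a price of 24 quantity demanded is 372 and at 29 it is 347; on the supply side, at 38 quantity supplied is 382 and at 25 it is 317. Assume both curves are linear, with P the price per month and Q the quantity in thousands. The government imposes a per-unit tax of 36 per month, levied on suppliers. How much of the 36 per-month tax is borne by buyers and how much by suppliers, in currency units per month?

Demand slope: (347 − 372)/(29 − 24) = -5, so Qd = 492 − 5P.
Supply slope: (317 − 382)/(25 − 38) = 5, so Qs = 5P + 192.
Without the tax, 492 − 5P = 5P + 192 gives 10P = 300, so P* = 30 and Q* = 342.
With the tax collected from suppliers, supply shifts: Qs = 5(P − 36) + 192.
Solving gives Q = 252 with buyers paying 48 and suppliers receiving 12 (the 36 wedge).
Burden on buyers: 18; on suppliers: 18. (They sum to 36.)
The less price-elastic side of the market bears the larger share of a per-unit tax.

Buyers bear 18 per month; suppliers bear 18 per month.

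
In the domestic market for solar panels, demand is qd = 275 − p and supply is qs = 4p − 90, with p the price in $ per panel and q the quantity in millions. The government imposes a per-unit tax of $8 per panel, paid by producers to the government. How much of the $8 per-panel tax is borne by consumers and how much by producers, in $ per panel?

Consumers bear $6.4 per panel; producers bear $1.6 per panel.

Without the tax, 275 − p = 4p − 90 gives 5p = 365, so p* = $73 and q* = 202.
With the tax collected from producers, supply shifts: qs = 4(p − 8) − 90.
Solving gives q = 195.6 with consumers paying $79.4 and producers receiving $71.4 (the $8 wedge).
Burden on consumers: $6.4; on producers: $1.6. (They sum to $8.)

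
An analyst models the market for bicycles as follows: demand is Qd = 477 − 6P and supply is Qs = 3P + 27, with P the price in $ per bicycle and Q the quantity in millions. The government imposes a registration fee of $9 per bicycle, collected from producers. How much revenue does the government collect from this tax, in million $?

Tax revenue = $1431 million.

Without the tax, 477 − 6P = 3P + 27 gives 9P = 450, so P* = $50 and Q* = 177.
With the tax collected from producers, supply shifts: Qs = 3(P − 9) + 27.
Solving gives Q = 159 with buyers paying $53 and producers receiving $44 (the $9 wedge).
Revenue = t · Q = 9 · 159 = $1431.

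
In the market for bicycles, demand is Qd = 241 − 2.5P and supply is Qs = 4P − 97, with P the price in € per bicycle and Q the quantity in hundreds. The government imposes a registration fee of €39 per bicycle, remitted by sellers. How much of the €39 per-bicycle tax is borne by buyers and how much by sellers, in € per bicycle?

Buyers bear €24 per bicycle; sellers bear €15 per bicycle.

Before the tax: set 241 − 2.5P = 4P − 97 → P* = €52, Q* = 111.
With the tax collected from sellers, supply shifts: Qs = 4(P − 39) − 97.
Solving gives Q = 51 with buyers paying €76 and sellers receiving €37 (the €39 wedge).
Burden on buyers: €24; on sellers: €15. (They sum to €39.)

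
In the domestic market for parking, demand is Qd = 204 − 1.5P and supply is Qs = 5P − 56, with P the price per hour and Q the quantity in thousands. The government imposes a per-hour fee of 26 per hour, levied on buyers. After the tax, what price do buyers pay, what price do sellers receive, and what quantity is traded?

Without the tax, 204 − 1.5P = 5P − 56 gives 6.5P = 260, so P* = 40 and Q* = 144.
With the tax collected from buyers, demand (in seller-price terms) shifts: Qd = 204 − 1.5(P + 26).
New equilibrium: buyers pay 60, sellers receive 34, Q = 114. (Wedge: Pb − Ps = 26.)
The less price-elastic side of the market bears the larger share of a per-unit tax.

Buyers pay 60; sellers receive 34; quantity = 114.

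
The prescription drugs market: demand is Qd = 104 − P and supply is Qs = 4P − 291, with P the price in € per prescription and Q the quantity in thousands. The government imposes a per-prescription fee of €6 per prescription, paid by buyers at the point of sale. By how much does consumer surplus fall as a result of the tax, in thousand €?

Consumer surplus falls by €108.48 thousand.

Without the tax, 104 − P = 4P − 291 gives 5P = 395, so P* = €79 and Q* = 25.
With the tax collected from buyers, demand (in seller-price terms) shifts: Qd = 104 − (P + 6).
New equilibrium: buyers pay €83.8, sellers receive €77.8, Q = 20.2. (Wedge: Pb − Ps = 6.)
ΔCS is the trapezoid between Q = 20.2 and Q = 25 of height €4.8: ½ · (25 + 20.2) · 4.8 = €108.48.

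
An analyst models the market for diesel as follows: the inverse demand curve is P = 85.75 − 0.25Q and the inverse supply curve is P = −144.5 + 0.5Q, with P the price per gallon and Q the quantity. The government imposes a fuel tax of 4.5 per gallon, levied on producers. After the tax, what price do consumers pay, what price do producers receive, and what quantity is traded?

Rewrite in direct form: Qd = 343 − 4P and Qs = 2P + 289.
Without the tax, 343 − 4P = 2P + 289 gives 6P = 54, so P* = 9 and Q* = 307.
With the tax collected from producers, supply shifts: Qs = 2(P − 4.5) + 289.
Solving gives Q = 301 with consumers paying 10.5 and producers receiving 6 (the 4.5 wedge).

Consumers pay 10.5; producers receive 6; quantity = 301.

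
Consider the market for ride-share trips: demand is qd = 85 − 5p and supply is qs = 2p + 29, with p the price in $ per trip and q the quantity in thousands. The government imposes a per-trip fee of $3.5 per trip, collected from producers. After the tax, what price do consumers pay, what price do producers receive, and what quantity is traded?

Consumers pay $9; producers receive $5.5; quantity = 40.

Without the tax, 85 − 5p = 2p + 29 gives 7p = 56, so p* = $8 and q* = 45.
With the tax collected from producers, supply shifts: qs = 2(p − 3.5) + 29.
Solving gives q = 40 with consumers paying $9 and producers receiving $5.5 (the $3.5 wedge).
The less price-elastic side of the market bears the larger share of a per-unit tax.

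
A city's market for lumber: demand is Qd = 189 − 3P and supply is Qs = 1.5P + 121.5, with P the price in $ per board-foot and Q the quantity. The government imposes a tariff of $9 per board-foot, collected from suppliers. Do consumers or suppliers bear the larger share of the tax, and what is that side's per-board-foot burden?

Suppliers bear the larger share: $6 per board-foot.

Without the tax, 189 − 3P = 1.5P + 121.5 gives 4.5P = 67.5, so P* = $15 and Q* = 144.
With the tax collected from suppliers, supply shifts: Qs = 1.5(P − 9) + 121.5.
New equilibrium: consumers pay $18, suppliers receive $9, Q = 135. (Wedge: Pb − Ps = 9.)
Per-board-foot burden: consumers $3, suppliers $6.
Suppliers take the larger share because supply is less price-elastic here (demand slope 3 vs supply slope 1.5).
The less price-elastic side of the market bears the larger share of a per-unit tax.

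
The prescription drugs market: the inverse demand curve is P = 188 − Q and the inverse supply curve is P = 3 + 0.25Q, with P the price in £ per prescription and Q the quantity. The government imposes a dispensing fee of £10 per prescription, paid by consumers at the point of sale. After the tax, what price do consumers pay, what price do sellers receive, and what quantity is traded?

Consumers pay £48; sellers receive £38; quantity = 140.

Inverting to Q(P) form: Qd = 188 − P; Qs = 4P − 12.
Without the tax, 188 − P = 4P − 12 gives 5P = 200, so P* = £40 and Q* = 148.
With the tax collected from consumers, demand (in seller-price terms) shifts: Qd = 188 − (P + 10).
Solving gives Q = 140 with consumers paying £48 and sellers receiving £38 (the £10 wedge).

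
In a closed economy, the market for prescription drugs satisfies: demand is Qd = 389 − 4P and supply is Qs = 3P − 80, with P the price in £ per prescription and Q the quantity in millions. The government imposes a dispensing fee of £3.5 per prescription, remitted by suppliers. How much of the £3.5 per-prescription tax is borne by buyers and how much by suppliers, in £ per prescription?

Buyers bear £1.5 per prescription; suppliers bear £2 per prescription.

Before the tax: set 389 − 4P = 3P − 80 → P* = £67, Q* = 121.
With the tax collected from suppliers, supply shifts: Qs = 3(P − 3.5) − 80.
Solving gives Q = 115 with buyers paying £68.5 and suppliers receiving £65 (the £3.5 wedge).
Burden on buyers: £1.5; on suppliers: £2. (They sum to £3.5.)
The less price-elastic side of the market bears the larger share of a per-unit tax.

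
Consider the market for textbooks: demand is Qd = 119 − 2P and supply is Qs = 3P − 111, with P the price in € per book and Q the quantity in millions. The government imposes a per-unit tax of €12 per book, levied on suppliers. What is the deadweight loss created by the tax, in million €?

Without the tax, 119 − 2P = 3P − 111 gives 5P = 230, so P* = €46 and Q* = 27.
With the tax collected from suppliers, supply shifts: Qs = 3(P − 12) − 111.
Solving gives Q = 12.6 with buyers paying €53.2 and suppliers receiving €41.2 (the €12 wedge).
Quantity falls by |ΔQ| = |27 − 12.6| = 14.4.
DWL = ½ · t · |ΔQ| = ½ · 12 · 14.4 = €86.4.

Deadweight loss = €86.4 million.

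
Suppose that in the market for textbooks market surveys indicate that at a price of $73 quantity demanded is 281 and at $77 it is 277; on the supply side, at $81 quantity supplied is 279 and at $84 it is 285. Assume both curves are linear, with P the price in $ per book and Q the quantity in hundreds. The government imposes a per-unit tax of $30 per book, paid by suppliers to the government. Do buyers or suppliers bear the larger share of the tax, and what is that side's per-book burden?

Buyers bear the larger share: $20 per book.

Demand slope: (277 − 281)/(77 − 73) = -1, so Qd = 354 − P.
Supply slope: (285 − 279)/(84 − 81) = 2, so Qs = 2P + 117.
Without the tax, 354 − P = 2P + 117 gives 3P = 237, so P* = $79 and Q* = 275.
With the tax collected from suppliers, supply shifts: Qs = 2(P − 30) + 117.
Solving gives Q = 255 with buyers paying $99 and suppliers receiving $69 (the $30 wedge).
Per-book burden: buyers $20, suppliers $10.
Buyers take the larger share because demand is less price-elastic here (demand slope 1 vs supply slope 2).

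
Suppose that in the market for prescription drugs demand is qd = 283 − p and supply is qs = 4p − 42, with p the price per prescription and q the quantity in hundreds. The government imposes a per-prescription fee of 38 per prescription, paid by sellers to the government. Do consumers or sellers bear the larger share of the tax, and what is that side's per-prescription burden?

Without the tax, 283 − p = 4p − 42 gives 5p = 325, so p* = 65 and q* = 218.
With the tax collected from sellers, supply shifts: qs = 4(p − 38) − 42.
New equilibrium: consumers pay 95.4, sellers receive 57.4, q = 187.6. (Wedge: pb − ps = 38.)
Per-prescription burden: consumers 30.4, sellers 7.6.
Consumers take the larger share because demand is less price-elastic here (demand slope 1 vs supply slope 4).
The less price-elastic side of the market bears the larger share of a per-unit tax.

Consumers bear the larger share: 30.4 per prescription.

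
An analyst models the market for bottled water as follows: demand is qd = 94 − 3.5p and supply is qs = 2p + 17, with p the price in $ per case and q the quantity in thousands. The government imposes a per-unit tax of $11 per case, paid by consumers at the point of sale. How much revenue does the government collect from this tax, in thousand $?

Without the tax, 94 − 3.5p = 2p + 17 gives 5.5p = 77, so p* = $14 and q* = 45.
With the tax collected from consumers, demand (in seller-price terms) shifts: qd = 94 − 3.5(p + 11).
Solving gives q = 31 with consumers paying $18 and suppliers receiving $7 (the $11 wedge).
Revenue = t · Q = 11 · 31 = $341.

Tax revenue = $341 thousand.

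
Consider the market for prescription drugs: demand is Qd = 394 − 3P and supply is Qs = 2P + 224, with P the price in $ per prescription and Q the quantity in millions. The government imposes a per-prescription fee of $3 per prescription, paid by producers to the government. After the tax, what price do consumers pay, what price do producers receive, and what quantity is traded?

Before the tax: set 394 − 3P = 2P + 224 → P* = $34, Q* = 292.
With the tax collected from producers, supply shifts: Qs = 2(P − 3) + 224.
New equilibrium: consumers pay $35.2, producers receive $32.2, Q = 288.4. (Wedge: Pb − Ps = 3.)
The less price-elastic side of the market bears the larger share of a per-unit tax.

Consumers pay $35.2; producers receive $32.2; quantity = 288.4.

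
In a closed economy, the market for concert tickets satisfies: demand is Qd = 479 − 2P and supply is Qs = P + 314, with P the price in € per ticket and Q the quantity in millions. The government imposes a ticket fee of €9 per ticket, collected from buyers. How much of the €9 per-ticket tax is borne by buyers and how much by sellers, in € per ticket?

Buyers bear €3 per ticket; sellers bear €6 per ticket.

Before the tax: set 479 − 2P = P + 314 → P* = €55, Q* = 369.
With the tax collected from buyers, demand (in seller-price terms) shifts: Qd = 479 − 2(P + 9).
New equilibrium: buyers pay €58, sellers receive €49, Q = 363. (Wedge: Pb − Ps = 9.)
Burden on buyers: €3; on sellers: €6. (They sum to €9.)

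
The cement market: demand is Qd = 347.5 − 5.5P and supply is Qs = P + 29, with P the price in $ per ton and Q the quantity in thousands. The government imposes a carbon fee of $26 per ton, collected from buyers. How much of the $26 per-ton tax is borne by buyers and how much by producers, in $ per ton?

Buyers bear $4 per ton; producers bear $22 per ton.

Before the tax: set 347.5 − 5.5P = P + 29 → P* = $49, Q* = 78.
With the tax collected from buyers, demand (in seller-price terms) shifts: Qd = 347.5 − 5.5(P + 26).
Solving gives Q = 56 with buyers paying $53 and producers receiving $27 (the $26 wedge).
Burden on buyers: $4; on producers: $22. (They sum to $26.)
The less price-elastic side of the market bears the larger share of a per-unit tax.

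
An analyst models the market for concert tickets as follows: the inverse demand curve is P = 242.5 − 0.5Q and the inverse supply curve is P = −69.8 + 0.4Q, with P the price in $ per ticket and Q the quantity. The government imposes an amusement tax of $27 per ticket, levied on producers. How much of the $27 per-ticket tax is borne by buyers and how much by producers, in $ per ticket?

Rewrite in direct form: Qd = 485 − 2P and Qs = 2.5P + 174.5.
Before the tax: set 485 − 2P = 2.5P + 174.5 → P* = $69, Q* = 347.
With the tax collected from producers, supply shifts: Qs = 2.5(P − 27) + 174.5.
New equilibrium: buyers pay $84, producers receive $57, Q = 317. (Wedge: Pb − Ps = 27.)
Burden on buyers: $15; on producers: $12. (They sum to $27.)
The less price-elastic side of the market bears the larger share of a per-unit tax.

Buyers bear $15 per ticket; producers bear $12 per ticket.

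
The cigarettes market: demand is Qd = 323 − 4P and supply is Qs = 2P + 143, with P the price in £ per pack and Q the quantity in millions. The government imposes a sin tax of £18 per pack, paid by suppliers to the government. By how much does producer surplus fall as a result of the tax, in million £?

Producer surplus falls by £2292 million.

Without the tax, 323 − 4P = 2P + 143 gives 6P = 180, so P* = £30 and Q* = 203.
With the tax collected from suppliers, supply shifts: Qs = 2(P − 18) + 143.
Solving gives Q = 179 with consumers paying £36 and suppliers receiving £18 (the £18 wedge).
ΔPS is the trapezoid between Q = 179 and Q = 203 of height £12: ½ · (203 + 179) · 12 = £2292.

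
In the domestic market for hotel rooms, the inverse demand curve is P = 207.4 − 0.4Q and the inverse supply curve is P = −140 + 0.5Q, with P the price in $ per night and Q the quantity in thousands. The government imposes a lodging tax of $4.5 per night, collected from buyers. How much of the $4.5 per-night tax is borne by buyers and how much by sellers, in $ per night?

Buyers bear $2 per night; sellers bear $2.5 per night.

Inverting to Q(P) form: Qd = 518.5 − 2.5P; Qs = 2P + 280.
Without the tax, 518.5 − 2.5P = 2P + 280 gives 4.5P = 238.5, so P* = $53 and Q* = 386.
With the tax collected from buyers, demand (in seller-price terms) shifts: Qd = 518.5 − 2.5(P + 4.5).
New equilibrium: buyers pay $55, sellers receive $50.5, Q = 381. (Wedge: Pb − Ps = 4.5.)
Burden on buyers: $2; on sellers: $2.5. (They sum to $4.5.)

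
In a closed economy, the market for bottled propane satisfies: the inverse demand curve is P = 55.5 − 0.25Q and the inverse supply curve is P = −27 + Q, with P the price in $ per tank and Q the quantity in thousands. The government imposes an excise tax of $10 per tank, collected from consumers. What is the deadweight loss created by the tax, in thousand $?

Deadweight loss = $40 thousand.

Inverting to Q(P) form: Qd = 222 − 4P; Qs = P + 27.
Before the tax: set 222 − 4P = P + 27 → P* = $39, Q* = 66.
With the tax collected from consumers, demand (in seller-price terms) shifts: Qd = 222 − 4(P + 10).
New equilibrium: consumers pay $41, sellers receive $31, Q = 58. (Wedge: Pb − Ps = 10.)
Quantity falls by |ΔQ| = |66 − 58| = 8.
DWL = ½ · t · |ΔQ| = ½ · 10 · 8 = $40.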